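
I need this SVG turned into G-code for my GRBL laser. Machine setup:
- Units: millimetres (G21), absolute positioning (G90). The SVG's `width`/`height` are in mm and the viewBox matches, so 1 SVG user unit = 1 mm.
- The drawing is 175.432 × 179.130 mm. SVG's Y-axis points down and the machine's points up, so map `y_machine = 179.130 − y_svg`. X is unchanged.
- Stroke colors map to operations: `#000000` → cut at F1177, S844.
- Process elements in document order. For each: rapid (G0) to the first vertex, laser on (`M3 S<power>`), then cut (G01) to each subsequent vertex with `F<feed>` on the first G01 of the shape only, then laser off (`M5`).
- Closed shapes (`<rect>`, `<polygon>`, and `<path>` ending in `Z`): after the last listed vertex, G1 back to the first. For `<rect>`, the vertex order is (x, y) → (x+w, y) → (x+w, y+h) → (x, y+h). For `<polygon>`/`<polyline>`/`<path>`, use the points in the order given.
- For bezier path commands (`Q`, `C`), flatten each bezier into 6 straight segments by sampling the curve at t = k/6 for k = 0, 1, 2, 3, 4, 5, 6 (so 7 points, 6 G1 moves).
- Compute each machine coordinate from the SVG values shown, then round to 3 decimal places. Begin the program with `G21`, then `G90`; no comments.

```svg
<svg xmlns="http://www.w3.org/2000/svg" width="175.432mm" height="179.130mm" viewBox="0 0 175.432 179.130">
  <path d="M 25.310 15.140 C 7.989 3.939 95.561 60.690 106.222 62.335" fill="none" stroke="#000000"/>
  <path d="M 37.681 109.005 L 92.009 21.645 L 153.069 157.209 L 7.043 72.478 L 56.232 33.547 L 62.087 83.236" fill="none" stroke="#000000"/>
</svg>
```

G21
G90
G0 X25.310 Y163.990
M3 S844
G01 X24.549 Y164.498 F1177
G01 X36.220 Y157.098
G01 X55.273 Y145.210
G01 X76.657 Y132.251
G01 X95.324 Y121.640
G01 X106.222 Y116.795
M5
G0 X37.681 Y70.125
M3 S844
G01 X92.009 Y157.485 F1177
G01 X153.069 Y21.921
G01 X7.043 Y106.652
G01 X56.232 Y145.583
G01 X62.087 Y95.894
M5

1 u = 1 mm; y_m = 179.130 − y.

[1] `<path>` cubic bezier, #000000→cut S844 F1177: (25.310,163.990) → (24.549,164.498) → (36.220,157.098) → (55.273,145.210) → (76.657,132.251) → (95.324,121.640) → (106.222,116.795)

[2] `<path>` open polyline, #000000→cut S844 F1177: (37.681,70.125) → (92.009,157.485) → (153.069,21.921) → (7.043,106.652) → (56.232,145.583) → (62.087,95.894)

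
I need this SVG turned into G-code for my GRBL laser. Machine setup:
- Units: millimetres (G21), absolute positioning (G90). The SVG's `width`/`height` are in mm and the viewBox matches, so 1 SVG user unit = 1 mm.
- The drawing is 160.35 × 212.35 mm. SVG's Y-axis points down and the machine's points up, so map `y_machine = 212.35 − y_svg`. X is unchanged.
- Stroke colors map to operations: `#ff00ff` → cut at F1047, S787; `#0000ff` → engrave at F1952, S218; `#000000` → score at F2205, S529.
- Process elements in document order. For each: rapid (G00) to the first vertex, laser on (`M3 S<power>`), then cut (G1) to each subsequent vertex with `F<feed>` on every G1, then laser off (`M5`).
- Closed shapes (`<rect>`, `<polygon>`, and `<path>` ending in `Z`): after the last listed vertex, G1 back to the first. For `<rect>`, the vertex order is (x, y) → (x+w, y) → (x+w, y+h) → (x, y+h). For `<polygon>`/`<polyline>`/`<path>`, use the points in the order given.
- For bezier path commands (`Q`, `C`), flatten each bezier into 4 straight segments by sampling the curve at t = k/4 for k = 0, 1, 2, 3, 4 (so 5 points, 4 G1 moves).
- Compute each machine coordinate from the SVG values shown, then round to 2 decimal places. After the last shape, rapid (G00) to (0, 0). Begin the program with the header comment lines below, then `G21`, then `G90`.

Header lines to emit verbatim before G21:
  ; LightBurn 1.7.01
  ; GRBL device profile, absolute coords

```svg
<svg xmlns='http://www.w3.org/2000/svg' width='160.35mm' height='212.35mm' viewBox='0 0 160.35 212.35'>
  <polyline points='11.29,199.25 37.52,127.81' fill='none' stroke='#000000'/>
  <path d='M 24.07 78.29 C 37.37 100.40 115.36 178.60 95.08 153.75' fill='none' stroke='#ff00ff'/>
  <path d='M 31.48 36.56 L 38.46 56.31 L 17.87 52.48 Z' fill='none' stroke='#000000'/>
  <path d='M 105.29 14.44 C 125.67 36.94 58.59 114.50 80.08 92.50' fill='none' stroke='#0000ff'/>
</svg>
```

Since the viewBox matches the mm dimensions, user units are millimetres directly. The only transform is the Y-flip y_m = 212.35 − y_svg.

Shape 1 is a line segment drawn with `<polyline>`. Its stroke #000000 means score at S529, F2205. After flipping Y the toolpath is (11.29,13.10) → (37.52,84.54).

Shape 2 is a cubic bezier drawn with `<path>`. Its stroke #ff00ff means cut at S787, F1047. After flipping Y the toolpath is (24.07,134.06) → (43.63,109.45) → (72.17,78.72) → (94.41,56.80) → (95.08,58.60).

Shape 3 is a regular polygon drawn with `<path>`. Its stroke #000000 means score at S529, F2205. After flipping Y the toolpath is (31.48,175.79) → (38.46,156.04) → (17.87,159.87) → (31.48,175.79), returning to the start.

Shape 4 is a cubic bezier drawn with `<path>`. Its stroke #0000ff means engrave at S218, F1952. After flipping Y the toolpath is (105.29,197.91) → (106.93,173.13) → (92.27,142.19) → (77.82,119.60) → (80.08,119.85).

; LightBurn 1.7.01
; GRBL device profile, absolute coords
G21
G90
G00 X11.29 Y13.10
M3 S529
G1 X37.52 Y84.54 F2205
M5
G00 X24.07 Y134.06
M3 S787
G1 X43.63 Y109.45 F1047
G1 X72.17 Y78.72 F1047
G1 X94.41 Y56.80 F1047
G1 X95.08 Y58.60 F1047
M5
G00 X31.48 Y175.79
M3 S529
G1 X38.46 Y156.04 F2205
G1 X17.87 Y159.87 F2205
G1 X31.48 Y175.79 F2205
M5
G00 X105.29 Y197.91
M3 S218
G1 X106.93 Y173.13 F1952
G1 X92.27 Y142.19 F1952
G1 X77.82 Y119.60 F1952
G1 X80.08 Y119.85 F1952
M5
G00 X0.00 Y0.00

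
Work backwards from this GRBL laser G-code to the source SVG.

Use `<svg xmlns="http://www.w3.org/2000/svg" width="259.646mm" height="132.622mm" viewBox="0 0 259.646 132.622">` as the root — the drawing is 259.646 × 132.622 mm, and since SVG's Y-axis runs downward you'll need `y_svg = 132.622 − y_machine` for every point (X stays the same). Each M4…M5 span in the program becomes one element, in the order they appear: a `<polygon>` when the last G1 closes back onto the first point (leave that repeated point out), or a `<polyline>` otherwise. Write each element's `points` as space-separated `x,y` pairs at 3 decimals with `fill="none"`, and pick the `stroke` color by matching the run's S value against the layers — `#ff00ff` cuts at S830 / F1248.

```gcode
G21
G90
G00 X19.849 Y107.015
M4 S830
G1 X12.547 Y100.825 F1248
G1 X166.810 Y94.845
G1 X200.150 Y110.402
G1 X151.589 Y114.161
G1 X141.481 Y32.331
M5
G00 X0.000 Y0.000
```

<svg xmlns="http://www.w3.org/2000/svg" width="259.646mm" height="132.622mm" viewBox="0 0 259.646 132.622">
  <polyline points="19.849,25.607 12.547,31.797 166.810,37.777 200.150,22.220 151.589,18.461 141.481,100.291" fill="none" stroke="#ff00ff"/>
</svg>

Each laser-on run becomes one SVG element. Flip Y back into SVG space with y_svg = 132.622 − y_machine. Every run uses S830, so all elements get stroke `#ff00ff` (cut).

Run 1: The run is open, so emit a `<polyline>` with points (Y-flipped): 19.849,25.607 12.547,31.797 166.810,37.777 200.150,22.220 151.589,18.461 141.481,100.291.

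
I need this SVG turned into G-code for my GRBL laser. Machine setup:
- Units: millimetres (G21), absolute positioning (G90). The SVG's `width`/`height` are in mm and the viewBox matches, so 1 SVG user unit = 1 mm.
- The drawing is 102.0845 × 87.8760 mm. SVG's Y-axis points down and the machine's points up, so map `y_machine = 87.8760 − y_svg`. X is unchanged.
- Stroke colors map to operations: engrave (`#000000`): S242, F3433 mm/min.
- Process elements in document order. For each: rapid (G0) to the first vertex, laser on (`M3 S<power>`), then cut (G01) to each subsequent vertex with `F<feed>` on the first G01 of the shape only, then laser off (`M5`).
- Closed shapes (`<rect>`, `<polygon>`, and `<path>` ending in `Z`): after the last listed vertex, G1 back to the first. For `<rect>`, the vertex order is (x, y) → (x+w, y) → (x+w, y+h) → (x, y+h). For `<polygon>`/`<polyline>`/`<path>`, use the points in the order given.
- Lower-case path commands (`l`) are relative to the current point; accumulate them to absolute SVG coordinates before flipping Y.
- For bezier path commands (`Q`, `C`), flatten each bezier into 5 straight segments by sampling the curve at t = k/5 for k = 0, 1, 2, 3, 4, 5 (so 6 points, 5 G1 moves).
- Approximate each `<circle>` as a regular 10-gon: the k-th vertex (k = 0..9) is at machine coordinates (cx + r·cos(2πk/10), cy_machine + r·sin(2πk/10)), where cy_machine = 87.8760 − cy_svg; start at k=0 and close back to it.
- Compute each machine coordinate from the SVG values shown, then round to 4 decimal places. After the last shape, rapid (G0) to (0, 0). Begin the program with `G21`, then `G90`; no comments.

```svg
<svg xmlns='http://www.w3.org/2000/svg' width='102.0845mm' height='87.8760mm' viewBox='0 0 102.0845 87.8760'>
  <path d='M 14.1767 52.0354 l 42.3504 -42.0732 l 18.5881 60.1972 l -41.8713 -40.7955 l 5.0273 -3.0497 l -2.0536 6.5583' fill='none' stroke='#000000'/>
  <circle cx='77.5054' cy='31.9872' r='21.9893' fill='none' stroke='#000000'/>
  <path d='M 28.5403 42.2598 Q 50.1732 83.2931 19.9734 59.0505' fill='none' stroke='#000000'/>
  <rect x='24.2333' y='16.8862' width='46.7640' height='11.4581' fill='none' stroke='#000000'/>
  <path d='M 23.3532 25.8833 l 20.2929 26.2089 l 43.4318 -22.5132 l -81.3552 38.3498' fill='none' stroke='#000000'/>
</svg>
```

1 u = 1 mm; y_m = 87.8760 − y.

[1] `<path>` open polyline, #000000→engrave S242 F3433: (14.1767,35.8406) → (56.5271,77.9138) → (75.1152,17.7166) → (33.2439,58.5121) → (38.2712,61.5618) → (36.2176,55.0035)

[2] `<circle>` circle, #000000→engrave S242 F3433: (99.4947,55.8888) → (95.2951,68.8138) → (84.3005,76.8019) → (70.7103,76.8019) → (59.7157,68.8138) → (55.5161,55.8888) → (59.7157,42.9638) → (70.7103,34.9757) → (84.3005,34.9757) → (95.2951,42.9638) → (99.4947,55.8888) (closed)

[3] `<path>` quadratic bezier, #000000→engrave S242 F3433: (28.5403,45.6162) → (35.1202,31.8139) → (37.5534,23.2337) → (35.8400,19.8756) → (29.9800,21.7395) → (19.9734,28.8255)

[4] `<rect>` rectangle, #000000→engrave S242 F3433: (24.2333,70.9898) → (70.9973,70.9898) → (70.9973,59.5317) → (24.2333,59.5317) → (24.2333,70.9898) (closed)

[5] `<path>` open polyline, #000000→engrave S242 F3433: (23.3532,61.9927) → (43.6461,35.7838) → (87.0779,58.2970) → (5.7227,19.9472)

G21
G90
G0 X14.1767 Y35.8406
M3 S242
G01 X56.5271 Y77.9138 F3433
G01 X75.1152 Y17.7166
G01 X33.2439 Y58.5121
G01 X38.2712 Y61.5618
G01 X36.2176 Y55.0035
M5
G0 X99.4947 Y55.8888
M3 S242
G01 X95.2951 Y68.8138 F3433
G01 X84.3005 Y76.8019
G01 X70.7103 Y76.8019
G01 X59.7157 Y68.8138
G01 X55.5161 Y55.8888
G01 X59.7157 Y42.9638
G01 X70.7103 Y34.9757
G01 X84.3005 Y34.9757
G01 X95.2951 Y42.9638
G01 X99.4947 Y55.8888
M5
G0 X28.5403 Y45.6162
M3 S242
G01 X35.1202 Y31.8139 F3433
G01 X37.5534 Y23.2337
G01 X35.8400 Y19.8756
G01 X29.9800 Y21.7395
G01 X19.9734 Y28.8255
M5
G0 X24.2333 Y70.9898
M3 S242
G01 X70.9973 Y70.9898 F3433
G01 X70.9973 Y59.5317
G01 X24.2333 Y59.5317
G01 X24.2333 Y70.9898
M5
G0 X23.3532 Y61.9927
M3 S242
G01 X43.6461 Y35.7838 F3433
G01 X87.0779 Y58.2970
G01 X5.7227 Y19.9472
M5
G0 X0.0000 Y0.0000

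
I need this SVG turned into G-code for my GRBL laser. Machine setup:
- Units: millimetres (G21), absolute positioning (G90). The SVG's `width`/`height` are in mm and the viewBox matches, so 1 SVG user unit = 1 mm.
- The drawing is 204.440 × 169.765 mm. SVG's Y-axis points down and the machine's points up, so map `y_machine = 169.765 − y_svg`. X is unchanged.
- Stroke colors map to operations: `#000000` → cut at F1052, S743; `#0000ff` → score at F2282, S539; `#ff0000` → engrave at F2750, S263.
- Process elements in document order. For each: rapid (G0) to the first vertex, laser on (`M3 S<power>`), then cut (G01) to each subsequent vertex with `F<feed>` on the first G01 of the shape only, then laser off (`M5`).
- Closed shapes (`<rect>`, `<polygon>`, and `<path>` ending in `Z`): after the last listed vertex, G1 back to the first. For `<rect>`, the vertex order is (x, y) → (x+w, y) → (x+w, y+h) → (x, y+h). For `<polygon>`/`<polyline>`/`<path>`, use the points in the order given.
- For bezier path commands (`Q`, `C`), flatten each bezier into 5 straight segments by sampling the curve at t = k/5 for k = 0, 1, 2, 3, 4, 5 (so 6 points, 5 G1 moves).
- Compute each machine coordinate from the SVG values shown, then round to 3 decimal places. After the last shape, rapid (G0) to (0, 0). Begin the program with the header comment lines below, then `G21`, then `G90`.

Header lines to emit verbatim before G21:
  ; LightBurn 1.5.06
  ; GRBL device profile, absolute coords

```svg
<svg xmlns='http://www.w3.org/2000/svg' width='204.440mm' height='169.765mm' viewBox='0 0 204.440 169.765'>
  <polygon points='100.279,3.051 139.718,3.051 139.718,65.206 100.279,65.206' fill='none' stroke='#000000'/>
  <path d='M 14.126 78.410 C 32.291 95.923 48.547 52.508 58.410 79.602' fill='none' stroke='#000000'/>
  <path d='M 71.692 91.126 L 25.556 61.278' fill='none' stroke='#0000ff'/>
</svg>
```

; LightBurn 1.5.06
; GRBL device profile, absolute coords
G21
G90
G0 X100.279 Y166.714
M3 S743
G01 X139.718 Y166.714 F1052
G01 X139.718 Y104.559
G01 X100.279 Y104.559
G01 X100.279 Y166.714
M5
G0 X14.126 Y91.355
M3 S743
G01 X24.760 Y87.107 F1052
G01 X34.721 Y91.173
G01 X43.793 Y97.243
G01 X51.761 Y99.010
G01 X58.410 Y90.163
M5
G0 X71.692 Y78.639
M3 S539
G01 X25.556 Y108.487 F2282
M5
G0 X0.000 Y0.000

1 u = 1 mm; y_m = 169.765 − y.

[1] `<polygon>` rectangle, #000000→cut S743 F1052: (100.279,166.714) → (139.718,166.714) → (139.718,104.559) → (100.279,104.559) → (100.279,166.714) (closed)

[2] `<path>` cubic bezier, #000000→cut S743 F1052: (14.126,91.355) → (24.760,87.107) → (34.721,91.173) → (43.793,97.243) → (51.761,99.010) → (58.410,90.163)

[3] `<path>` line segment, #0000ff→score S539 F2282: (71.692,78.639) → (25.556,108.487)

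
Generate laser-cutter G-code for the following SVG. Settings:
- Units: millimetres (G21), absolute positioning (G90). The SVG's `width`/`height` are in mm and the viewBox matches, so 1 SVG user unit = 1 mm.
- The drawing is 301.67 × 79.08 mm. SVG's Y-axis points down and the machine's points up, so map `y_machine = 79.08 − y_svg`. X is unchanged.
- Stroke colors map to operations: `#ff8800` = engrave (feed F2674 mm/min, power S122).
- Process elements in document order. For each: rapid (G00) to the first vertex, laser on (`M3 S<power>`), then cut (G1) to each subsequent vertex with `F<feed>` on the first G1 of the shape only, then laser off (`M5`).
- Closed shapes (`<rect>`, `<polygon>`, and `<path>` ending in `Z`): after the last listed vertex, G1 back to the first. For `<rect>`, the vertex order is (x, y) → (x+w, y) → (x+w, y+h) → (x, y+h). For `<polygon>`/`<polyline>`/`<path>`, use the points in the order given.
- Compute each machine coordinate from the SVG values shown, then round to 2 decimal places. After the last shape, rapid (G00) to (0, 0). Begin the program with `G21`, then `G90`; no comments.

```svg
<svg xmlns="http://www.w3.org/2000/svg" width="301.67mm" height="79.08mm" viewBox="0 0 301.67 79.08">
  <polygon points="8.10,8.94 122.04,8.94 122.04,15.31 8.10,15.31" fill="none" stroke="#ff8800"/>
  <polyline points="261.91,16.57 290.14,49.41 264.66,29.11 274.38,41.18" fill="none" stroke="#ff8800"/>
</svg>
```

viewBox `0 0 301.67 79.08` with mm width/height → 1 unit = 1 mm. Flip: y_m = 79.08 − y_svg.

**Shape 1** — `<polygon>` rectangle, stroke `#ff8800` → engrave (S122, F2674). Machine vertices: (8.10,70.14) → (122.04,70.14) → (122.04,63.77) → (8.10,63.77) → (8.10,70.14). Closed: final G1 returns to the first vertex.

**Shape 2** — `<polyline>` open polyline, stroke `#ff8800` → engrave (S122, F2674). Machine vertices: (261.91,62.51) → (290.14,29.67) → (264.66,49.97) → (274.38,37.90). Open path.

G21
G90
G00 X8.10 Y70.14
M3 S122
G1 X122.04 Y70.14 F2674
G1 X122.04 Y63.77
G1 X8.10 Y63.77
G1 X8.10 Y70.14
M5
G00 X261.91 Y62.51
M3 S122
G1 X290.14 Y29.67 F2674
G1 X264.66 Y49.97
G1 X274.38 Y37.90
M5
G00 X0.00 Y0.00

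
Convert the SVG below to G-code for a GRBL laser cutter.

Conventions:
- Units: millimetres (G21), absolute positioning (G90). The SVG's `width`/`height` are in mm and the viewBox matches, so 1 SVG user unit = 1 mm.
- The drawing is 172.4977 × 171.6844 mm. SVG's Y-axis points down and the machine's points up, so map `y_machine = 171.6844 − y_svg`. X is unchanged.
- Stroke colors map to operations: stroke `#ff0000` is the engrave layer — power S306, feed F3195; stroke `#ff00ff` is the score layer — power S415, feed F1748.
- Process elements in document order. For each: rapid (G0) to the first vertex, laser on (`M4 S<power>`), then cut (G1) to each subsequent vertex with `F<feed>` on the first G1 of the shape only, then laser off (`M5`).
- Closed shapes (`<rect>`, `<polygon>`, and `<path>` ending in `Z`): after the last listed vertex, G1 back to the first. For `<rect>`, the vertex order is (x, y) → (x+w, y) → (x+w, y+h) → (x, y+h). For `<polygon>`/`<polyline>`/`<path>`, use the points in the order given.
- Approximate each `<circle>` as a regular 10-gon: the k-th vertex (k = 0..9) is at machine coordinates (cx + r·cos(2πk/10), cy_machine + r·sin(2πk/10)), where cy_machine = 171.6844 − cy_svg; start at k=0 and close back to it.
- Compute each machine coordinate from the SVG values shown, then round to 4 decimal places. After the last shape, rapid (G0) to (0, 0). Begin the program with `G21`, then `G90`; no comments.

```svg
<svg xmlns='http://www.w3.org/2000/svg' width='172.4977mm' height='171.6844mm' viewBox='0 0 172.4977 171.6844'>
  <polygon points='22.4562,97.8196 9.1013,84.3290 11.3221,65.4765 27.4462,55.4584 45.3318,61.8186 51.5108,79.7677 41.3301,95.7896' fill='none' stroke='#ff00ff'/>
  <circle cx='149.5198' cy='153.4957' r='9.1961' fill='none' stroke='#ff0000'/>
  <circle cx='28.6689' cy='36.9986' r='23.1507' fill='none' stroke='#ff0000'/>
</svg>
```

viewBox `0 0 172.4977 171.6844` with mm width/height → 1 unit = 1 mm. Flip: y_m = 171.6844 − y_svg.

**Shape 1** — `<polygon>` regular polygon, stroke `#ff00ff` → score (S415, F1748). Machine vertices: (22.4562,73.8648) → (9.1013,87.3554) → (11.3221,106.2079) → (27.4462,116.2260) → (45.3318,109.8658) → (51.5108,91.9167) → (41.3301,75.8948) → (22.4562,73.8648). Closed: final G1 returns to the first vertex.

**Shape 2** — `<circle>` circle, stroke `#ff0000` → engrave (S306, F3195). Machine vertices: (158.7159,18.1887) → (156.9596,23.5940) → (152.3616,26.9347) → (146.6780,26.9347) → (142.0800,23.5940) → (140.3237,18.1887) → (142.0800,12.7834) → (146.6780,9.4427) → (152.3616,9.4427) → (156.9596,12.7834) → (158.7159,18.1887). Closed: final G1 returns to the first vertex.

**Shape 3** — `<circle>` circle, stroke `#ff0000` → engrave (S306, F3195). Machine vertices: (51.8196,134.6858) → (47.3982,148.2934) → (35.8229,156.7034) → (21.5149,156.7034) → (9.9396,148.2934) → (5.5182,134.6858) → (9.9396,121.0782) → (21.5149,112.6682) → (35.8229,112.6682) → (47.3982,121.0782) → (51.8196,134.6858). Closed: final G1 returns to the first vertex.

G21
G90
G0 X22.4562 Y73.8648
M4 S415
G1 X9.1013 Y87.3554 F1748
G1 X11.3221 Y106.2079
G1 X27.4462 Y116.2260
G1 X45.3318 Y109.8658
G1 X51.5108 Y91.9167
G1 X41.3301 Y75.8948
G1 X22.4562 Y73.8648
M5
G0 X158.7159 Y18.1887
M4 S306
G1 X156.9596 Y23.5940 F3195
G1 X152.3616 Y26.9347
G1 X146.6780 Y26.9347
G1 X142.0800 Y23.5940
G1 X140.3237 Y18.1887
G1 X142.0800 Y12.7834
G1 X146.6780 Y9.4427
G1 X152.3616 Y9.4427
G1 X156.9596 Y12.7834
G1 X158.7159 Y18.1887
M5
G0 X51.8196 Y134.6858
M4 S306
G1 X47.3982 Y148.2934 F3195
G1 X35.8229 Y156.7034
G1 X21.5149 Y156.7034
G1 X9.9396 Y148.2934
G1 X5.5182 Y134.6858
G1 X9.9396 Y121.0782
G1 X21.5149 Y112.6682
G1 X35.8229 Y112.6682
G1 X47.3982 Y121.0782
G1 X51.8196 Y134.6858
M5
G0 X0.0000 Y0.0000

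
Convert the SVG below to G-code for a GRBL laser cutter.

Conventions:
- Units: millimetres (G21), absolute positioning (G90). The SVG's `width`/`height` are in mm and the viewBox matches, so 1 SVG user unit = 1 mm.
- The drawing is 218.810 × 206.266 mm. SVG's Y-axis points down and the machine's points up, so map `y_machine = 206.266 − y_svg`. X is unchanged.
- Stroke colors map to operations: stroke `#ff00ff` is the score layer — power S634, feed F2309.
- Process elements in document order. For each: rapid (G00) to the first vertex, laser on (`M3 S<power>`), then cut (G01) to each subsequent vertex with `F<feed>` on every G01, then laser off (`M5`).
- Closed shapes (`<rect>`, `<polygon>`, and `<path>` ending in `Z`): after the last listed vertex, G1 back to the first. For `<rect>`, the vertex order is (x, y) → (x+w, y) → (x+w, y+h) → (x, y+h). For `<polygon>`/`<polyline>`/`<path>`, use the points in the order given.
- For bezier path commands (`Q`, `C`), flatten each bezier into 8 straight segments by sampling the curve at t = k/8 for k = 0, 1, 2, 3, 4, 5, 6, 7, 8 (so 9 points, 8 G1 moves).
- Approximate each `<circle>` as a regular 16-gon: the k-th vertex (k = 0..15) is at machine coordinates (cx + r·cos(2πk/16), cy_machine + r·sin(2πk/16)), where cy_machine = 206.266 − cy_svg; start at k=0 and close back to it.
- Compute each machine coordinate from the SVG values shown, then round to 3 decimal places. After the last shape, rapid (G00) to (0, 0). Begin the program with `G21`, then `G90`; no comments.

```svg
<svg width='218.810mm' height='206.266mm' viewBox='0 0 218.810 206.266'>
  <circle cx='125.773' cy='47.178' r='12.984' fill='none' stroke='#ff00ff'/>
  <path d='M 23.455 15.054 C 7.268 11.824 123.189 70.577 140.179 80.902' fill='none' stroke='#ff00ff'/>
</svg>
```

G21
G90
G00 X138.757 Y159.088
M3 S634
G01 X137.769 Y164.057 F2309
G01 X134.954 Y168.269 F2309
G01 X130.742 Y171.084 F2309
G01 X125.773 Y172.072 F2309
G01 X120.804 Y171.084 F2309
G01 X116.592 Y168.269 F2309
G01 X113.777 Y164.057 F2309
G01 X112.789 Y159.088 F2309
G01 X113.777 Y154.119 F2309
G01 X116.592 Y149.907 F2309
G01 X120.804 Y147.092 F2309
G01 X125.773 Y146.104 F2309
G01 X130.742 Y147.092 F2309
G01 X134.954 Y149.907 F2309
G01 X137.769 Y154.119 F2309
G01 X138.757 Y159.088 F2309
M5
G00 X23.455 Y191.212
M3 S634
G01 X23.126 Y189.733 F2309
G01 X32.475 Y183.738 F2309
G01 X48.794 Y174.519 F2309
G01 X69.376 Y163.371 F2309
G01 X91.512 Y151.588 F2309
G01 X112.497 Y140.463 F2309
G01 X129.622 Y131.290 F2309
G01 X140.179 Y125.364 F2309
M5
G00 X0.000 Y0.000

Since the viewBox matches the mm dimensions, user units are millimetres directly. The only transform is the Y-flip y_m = 206.266 − y_svg.

Shape 1 is a circle drawn with `<circle>`. Its stroke #ff00ff means score at S634, F2309. After flipping Y the toolpath is (138.757,159.088) → (137.769,164.057) → (134.954,168.269) → (130.742,171.084) → (125.773,172.072) → (120.804,171.084) → (116.592,168.269) → (113.777,164.057) → (112.789,159.088) → (113.777,154.119) → (116.592,149.907) → (120.804,147.092) → (125.773,146.104) → (130.742,147.092) → (134.954,149.907) → (137.769,154.119) → (138.757,159.088), returning to the start.

Shape 2 is a cubic bezier drawn with `<path>`. Its stroke #ff00ff means score at S634, F2309. After flipping Y the toolpath is (23.455,191.212) → (23.126,189.733) → (32.475,183.738) → (48.794,174.519) → (69.376,163.371) → (91.512,151.588) → (112.497,140.463) → (129.622,131.290) → (140.179,125.364).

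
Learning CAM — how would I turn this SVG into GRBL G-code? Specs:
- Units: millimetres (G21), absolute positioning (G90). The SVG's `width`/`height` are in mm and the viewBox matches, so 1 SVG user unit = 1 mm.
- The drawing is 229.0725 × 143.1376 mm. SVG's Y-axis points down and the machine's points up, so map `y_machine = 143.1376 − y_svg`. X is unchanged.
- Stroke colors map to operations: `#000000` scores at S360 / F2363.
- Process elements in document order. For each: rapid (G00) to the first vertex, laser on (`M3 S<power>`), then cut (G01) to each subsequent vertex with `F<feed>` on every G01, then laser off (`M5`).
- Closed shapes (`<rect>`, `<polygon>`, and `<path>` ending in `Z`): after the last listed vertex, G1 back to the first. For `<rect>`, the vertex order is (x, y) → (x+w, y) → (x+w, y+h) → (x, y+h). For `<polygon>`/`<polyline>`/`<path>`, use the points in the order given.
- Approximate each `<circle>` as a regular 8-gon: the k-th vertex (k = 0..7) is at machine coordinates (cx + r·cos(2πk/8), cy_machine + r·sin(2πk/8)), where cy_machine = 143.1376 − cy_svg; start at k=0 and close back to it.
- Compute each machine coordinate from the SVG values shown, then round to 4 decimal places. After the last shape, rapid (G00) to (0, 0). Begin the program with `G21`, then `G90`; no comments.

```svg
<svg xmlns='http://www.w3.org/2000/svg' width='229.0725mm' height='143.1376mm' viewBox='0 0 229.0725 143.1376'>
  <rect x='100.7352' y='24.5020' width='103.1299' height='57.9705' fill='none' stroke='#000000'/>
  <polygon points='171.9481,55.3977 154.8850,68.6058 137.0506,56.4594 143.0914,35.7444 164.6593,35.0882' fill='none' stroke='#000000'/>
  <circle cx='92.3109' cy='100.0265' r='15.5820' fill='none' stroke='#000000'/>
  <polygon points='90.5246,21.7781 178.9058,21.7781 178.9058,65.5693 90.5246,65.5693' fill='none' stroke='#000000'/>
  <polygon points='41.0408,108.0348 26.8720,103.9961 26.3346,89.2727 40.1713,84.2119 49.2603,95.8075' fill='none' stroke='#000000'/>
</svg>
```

G21
G90
G00 X100.7352 Y118.6356
M3 S360
G01 X203.8651 Y118.6356 F2363
G01 X203.8651 Y60.6651 F2363
G01 X100.7352 Y60.6651 F2363
G01 X100.7352 Y118.6356 F2363
M5
G00 X171.9481 Y87.7399
M3 S360
G01 X154.8850 Y74.5318 F2363
G01 X137.0506 Y86.6782 F2363
G01 X143.0914 Y107.3932 F2363
G01 X164.6593 Y108.0494 F2363
G01 X171.9481 Y87.7399 F2363
M5
G00 X107.8929 Y43.1111
M3 S360
G01 X103.3290 Y54.1292 F2363
G01 X92.3109 Y58.6931 F2363
G01 X81.2928 Y54.1292 F2363
G01 X76.7289 Y43.1111 F2363
G01 X81.2928 Y32.0930 F2363
G01 X92.3109 Y27.5291 F2363
G01 X103.3290 Y32.0930 F2363
G01 X107.8929 Y43.1111 F2363
M5
G00 X90.5246 Y121.3595
M3 S360
G01 X178.9058 Y121.3595 F2363
G01 X178.9058 Y77.5683 F2363
G01 X90.5246 Y77.5683 F2363
G01 X90.5246 Y121.3595 F2363
M5
G00 X41.0408 Y35.1028
M3 S360
G01 X26.8720 Y39.1415 F2363
G01 X26.3346 Y53.8649 F2363
G01 X40.1713 Y58.9257 F2363
G01 X49.2603 Y47.3301 F2363
G01 X41.0408 Y35.1028 F2363
M5
G00 X0.0000 Y0.0000

1 u = 1 mm; y_m = 143.1376 − y.

[1] `<rect>` rectangle, #000000→score S360 F2363: (100.7352,118.6356) → (203.8651,118.6356) → (203.8651,60.6651) → (100.7352,60.6651) → (100.7352,118.6356) (closed)

[2] `<polygon>` regular polygon, #000000→score S360 F2363: (171.9481,87.7399) → (154.8850,74.5318) → (137.0506,86.6782) → (143.0914,107.3932) → (164.6593,108.0494) → (171.9481,87.7399) (closed)

[3] `<circle>` circle, #000000→score S360 F2363: (107.8929,43.1111) → (103.3290,54.1292) → (92.3109,58.6931) → (81.2928,54.1292) → (76.7289,43.1111) → (81.2928,32.0930) → (92.3109,27.5291) → (103.3290,32.0930) → (107.8929,43.1111) (closed)

[4] `<polygon>` rectangle, #000000→score S360 F2363: (90.5246,121.3595) → (178.9058,121.3595) → (178.9058,77.5683) → (90.5246,77.5683) → (90.5246,121.3595) (closed)

[5] `<polygon>` regular polygon, #000000→score S360 F2363: (41.0408,35.1028) → (26.8720,39.1415) → (26.3346,53.8649) → (40.1713,58.9257) → (49.2603,47.3301) → (41.0408,35.1028) (closed)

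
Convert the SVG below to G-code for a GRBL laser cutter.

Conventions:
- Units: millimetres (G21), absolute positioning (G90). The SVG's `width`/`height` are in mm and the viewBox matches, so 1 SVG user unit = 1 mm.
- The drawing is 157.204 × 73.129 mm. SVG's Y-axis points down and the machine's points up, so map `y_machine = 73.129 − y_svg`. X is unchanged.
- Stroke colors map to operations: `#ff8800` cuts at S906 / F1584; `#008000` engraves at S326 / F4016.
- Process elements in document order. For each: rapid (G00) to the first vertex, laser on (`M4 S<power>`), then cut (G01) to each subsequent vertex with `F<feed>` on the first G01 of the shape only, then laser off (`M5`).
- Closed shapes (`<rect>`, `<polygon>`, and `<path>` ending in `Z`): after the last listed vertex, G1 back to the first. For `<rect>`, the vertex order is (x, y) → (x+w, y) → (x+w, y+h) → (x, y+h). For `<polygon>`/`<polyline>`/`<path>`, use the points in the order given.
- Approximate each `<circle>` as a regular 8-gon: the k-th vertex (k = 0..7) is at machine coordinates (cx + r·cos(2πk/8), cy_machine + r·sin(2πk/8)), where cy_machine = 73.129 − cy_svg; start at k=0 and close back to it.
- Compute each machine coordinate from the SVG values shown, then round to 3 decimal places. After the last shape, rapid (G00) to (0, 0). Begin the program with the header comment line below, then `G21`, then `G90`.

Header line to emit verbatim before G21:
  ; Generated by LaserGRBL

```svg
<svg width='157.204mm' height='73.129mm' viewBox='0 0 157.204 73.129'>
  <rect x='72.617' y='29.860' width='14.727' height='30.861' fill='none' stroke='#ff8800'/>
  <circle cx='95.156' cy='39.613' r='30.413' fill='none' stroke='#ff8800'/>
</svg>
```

Since the viewBox matches the mm dimensions, user units are millimetres directly. The only transform is the Y-flip y_m = 73.129 − y_svg.

Shape 1 is a rectangle drawn with `<rect>`. Its stroke #ff8800 means cut at S906, F1584. After flipping Y the toolpath is (72.617,43.269) → (87.344,43.269) → (87.344,12.408) → (72.617,12.408) → (72.617,43.269), returning to the start.

Shape 2 is a circle drawn with `<circle>`. Its stroke #ff8800 means cut at S906, F1584. After flipping Y the toolpath is (125.569,33.516) → (116.661,55.021) → (95.156,63.929) → (73.651,55.021) → (64.743,33.516) → (73.651,12.011) → (95.156,3.103) → (116.661,12.011) → (125.569,33.516), returning to the start.

; Generated by LaserGRBL
G21
G90
G00 X72.617 Y43.269
M4 S906
G01 X87.344 Y43.269 F1584
G01 X87.344 Y12.408
G01 X72.617 Y12.408
G01 X72.617 Y43.269
M5
G00 X125.569 Y33.516
M4 S906
G01 X116.661 Y55.021 F1584
G01 X95.156 Y63.929
G01 X73.651 Y55.021
G01 X64.743 Y33.516
G01 X73.651 Y12.011
G01 X95.156 Y3.103
G01 X116.661 Y12.011
G01 X125.569 Y33.516
M5
G00 X0.000 Y0.000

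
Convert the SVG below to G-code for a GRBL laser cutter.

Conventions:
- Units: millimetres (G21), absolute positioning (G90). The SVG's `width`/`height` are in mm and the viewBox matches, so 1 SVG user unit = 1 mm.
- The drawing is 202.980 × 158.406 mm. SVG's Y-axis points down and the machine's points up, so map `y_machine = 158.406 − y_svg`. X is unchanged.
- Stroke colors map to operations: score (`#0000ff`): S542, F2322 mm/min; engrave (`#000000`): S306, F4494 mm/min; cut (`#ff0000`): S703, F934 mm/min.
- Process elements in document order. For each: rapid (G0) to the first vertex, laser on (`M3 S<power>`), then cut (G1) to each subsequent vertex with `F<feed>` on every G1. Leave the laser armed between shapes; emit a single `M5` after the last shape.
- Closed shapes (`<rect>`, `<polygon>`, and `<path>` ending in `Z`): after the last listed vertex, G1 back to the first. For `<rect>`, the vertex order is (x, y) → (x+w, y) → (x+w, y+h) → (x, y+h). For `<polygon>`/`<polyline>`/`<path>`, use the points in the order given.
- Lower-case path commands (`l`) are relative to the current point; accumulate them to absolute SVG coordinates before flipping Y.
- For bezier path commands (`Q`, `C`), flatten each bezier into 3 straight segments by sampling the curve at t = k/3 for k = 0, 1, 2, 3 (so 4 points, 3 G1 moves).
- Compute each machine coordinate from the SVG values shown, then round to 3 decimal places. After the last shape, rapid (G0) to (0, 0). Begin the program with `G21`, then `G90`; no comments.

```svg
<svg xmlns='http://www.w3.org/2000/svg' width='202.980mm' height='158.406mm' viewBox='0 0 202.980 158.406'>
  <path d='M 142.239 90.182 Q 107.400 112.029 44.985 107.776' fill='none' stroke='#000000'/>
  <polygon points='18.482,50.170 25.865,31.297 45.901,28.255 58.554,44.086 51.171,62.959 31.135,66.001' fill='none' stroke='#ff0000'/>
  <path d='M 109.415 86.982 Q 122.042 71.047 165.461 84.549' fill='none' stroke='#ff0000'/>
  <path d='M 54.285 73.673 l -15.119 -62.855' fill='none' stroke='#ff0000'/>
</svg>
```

viewBox `0 0 202.980 158.406` with mm width/height → 1 unit = 1 mm. Flip: y_m = 158.406 − y_svg.

**Shape 1** — `<path>` quadratic bezier, stroke `#000000` → engrave (S306, F4494). Control points (SVG): P0=(142.239,90.182), P1=(107.400,112.029), P2=(44.985,107.776); sampled at t=k/3. Machine vertices: (142.239,68.224) → (115.949,56.559) → (83.531,50.695) → (44.985,50.630). Open path.

**Shape 2** — `<polygon>` regular polygon, stroke `#ff0000` → cut (S703, F934). Machine vertices: (18.482,108.236) → (25.865,127.109) → (45.901,130.151) → (58.554,114.320) → (51.171,95.447) → (31.135,92.405) → (18.482,108.236). Closed: final G1 returns to the first vertex.

**Shape 3** — `<path>` quadratic bezier, stroke `#ff0000` → cut (S703, F934). Control points (SVG): P0=(109.415,86.982), P1=(122.042,71.047), P2=(165.461,84.549); sampled at t=k/3. Machine vertices: (109.415,71.424) → (121.254,78.777) → (139.936,79.588) → (165.461,73.857). Open path.

**Shape 4** — `<path>` line segment, stroke `#ff0000` → cut (S703, F934). Machine vertices: (54.285,84.733) → (39.166,147.588). Open path.

G21
G90
G0 X142.239 Y68.224
M3 S306
G1 X115.949 Y56.559 F4494
G1 X83.531 Y50.695 F4494
G1 X44.985 Y50.630 F4494
G0 X18.482 Y108.236
M3 S703
G1 X25.865 Y127.109 F934
G1 X45.901 Y130.151 F934
G1 X58.554 Y114.320 F934
G1 X51.171 Y95.447 F934
G1 X31.135 Y92.405 F934
G1 X18.482 Y108.236 F934
G0 X109.415 Y71.424
M3 S703
G1 X121.254 Y78.777 F934
G1 X139.936 Y79.588 F934
G1 X165.461 Y73.857 F934
G0 X54.285 Y84.733
M3 S703
G1 X39.166 Y147.588 F934
M5
G0 X0.000 Y0.000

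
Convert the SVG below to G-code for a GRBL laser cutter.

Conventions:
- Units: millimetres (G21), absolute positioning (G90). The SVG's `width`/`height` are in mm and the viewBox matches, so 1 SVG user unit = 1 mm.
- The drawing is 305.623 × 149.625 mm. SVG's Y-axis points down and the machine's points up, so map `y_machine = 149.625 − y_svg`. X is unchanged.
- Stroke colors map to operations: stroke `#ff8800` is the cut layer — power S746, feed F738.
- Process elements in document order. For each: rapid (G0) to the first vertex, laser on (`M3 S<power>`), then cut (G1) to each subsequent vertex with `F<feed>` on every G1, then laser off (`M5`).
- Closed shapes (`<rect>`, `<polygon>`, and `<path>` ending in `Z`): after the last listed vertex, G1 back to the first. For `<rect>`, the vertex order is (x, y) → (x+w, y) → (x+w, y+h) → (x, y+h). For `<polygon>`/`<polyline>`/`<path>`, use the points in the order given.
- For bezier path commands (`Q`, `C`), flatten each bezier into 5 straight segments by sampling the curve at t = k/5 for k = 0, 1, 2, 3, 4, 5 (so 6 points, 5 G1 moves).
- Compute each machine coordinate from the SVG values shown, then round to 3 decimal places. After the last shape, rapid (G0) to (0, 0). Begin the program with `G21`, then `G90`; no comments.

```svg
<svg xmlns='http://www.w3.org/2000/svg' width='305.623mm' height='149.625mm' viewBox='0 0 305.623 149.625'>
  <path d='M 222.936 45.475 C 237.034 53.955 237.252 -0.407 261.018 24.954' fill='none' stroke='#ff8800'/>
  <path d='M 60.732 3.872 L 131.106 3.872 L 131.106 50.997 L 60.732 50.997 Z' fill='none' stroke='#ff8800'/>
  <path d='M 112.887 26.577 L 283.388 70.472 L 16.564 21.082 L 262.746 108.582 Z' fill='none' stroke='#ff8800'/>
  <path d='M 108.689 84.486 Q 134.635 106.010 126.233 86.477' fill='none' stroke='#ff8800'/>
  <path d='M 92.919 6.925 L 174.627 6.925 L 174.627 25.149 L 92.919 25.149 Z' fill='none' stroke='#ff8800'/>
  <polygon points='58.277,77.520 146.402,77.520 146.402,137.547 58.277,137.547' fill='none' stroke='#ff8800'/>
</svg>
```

G21
G90
G0 X222.936 Y104.150
M3 S746
G1 X230.029 Y105.463 F738
G1 X235.587 Y115.014 F738
G1 X241.406 Y125.961 F738
G1 X249.285 Y131.461 F738
G1 X261.018 Y124.671 F738
M5
G0 X60.732 Y145.753
M3 S746
G1 X131.106 Y145.753 F738
G1 X131.106 Y98.628 F738
G1 X60.732 Y98.628 F738
G1 X60.732 Y145.753 F738
M5
G0 X112.887 Y123.048
M3 S746
G1 X283.388 Y79.153 F738
G1 X16.564 Y128.543 F738
G1 X262.746 Y41.043 F738
G1 X112.887 Y123.048 F738
M5
G0 X108.689 Y65.139
M3 S746
G1 X117.693 Y58.172 F738
G1 X123.950 Y54.489 F738
G1 X127.459 Y54.091 F738
G1 X128.220 Y56.977 F738
G1 X126.233 Y63.148 F738
M5
G0 X92.919 Y142.700
M3 S746
G1 X174.627 Y142.700 F738
G1 X174.627 Y124.476 F738
G1 X92.919 Y124.476 F738
G1 X92.919 Y142.700 F738
M5
G0 X58.277 Y72.105
M3 S746
G1 X146.402 Y72.105 F738
G1 X146.402 Y12.078 F738
G1 X58.277 Y12.078 F738
G1 X58.277 Y72.105 F738
M5
G0 X0.000 Y0.000

Since the viewBox matches the mm dimensions, user units are millimetres directly. The only transform is the Y-flip y_m = 149.625 − y_svg.

Shape 1 is a cubic bezier drawn with `<path>`. Its stroke #ff8800 means cut at S746, F738. After flipping Y the toolpath is (222.936,104.150) → (230.029,105.463) → (235.587,115.014) → (241.406,125.961) → (249.285,131.461) → (261.018,124.671).

Shape 2 is a rectangle drawn with `<path>`. Its stroke #ff8800 means cut at S746, F738. After flipping Y the toolpath is (60.732,145.753) → (131.106,145.753) → (131.106,98.628) → (60.732,98.628) → (60.732,145.753), returning to the start.

Shape 3 is a closed polygon drawn with `<path>`. Its stroke #ff8800 means cut at S746, F738. After flipping Y the toolpath is (112.887,123.048) → (283.388,79.153) → (16.564,128.543) → (262.746,41.043) → (112.887,123.048), returning to the start.

Shape 4 is a quadratic bezier drawn with `<path>`. Its stroke #ff8800 means cut at S746, F738. After flipping Y the toolpath is (108.689,65.139) → (117.693,58.172) → (123.950,54.489) → (127.459,54.091) → (128.220,56.977) → (126.233,63.148).

Shape 5 is a rectangle drawn with `<path>`. Its stroke #ff8800 means cut at S746, F738. After flipping Y the toolpath is (92.919,142.700) → (174.627,142.700) → (174.627,124.476) → (92.919,124.476) → (92.919,142.700), returning to the start.

Shape 6 is a rectangle drawn with `<polygon>`. Its stroke #ff8800 means cut at S746, F738. After flipping Y the toolpath is (58.277,72.105) → (146.402,72.105) → (146.402,12.078) → (58.277,12.078) → (58.277,72.105), returning to the start.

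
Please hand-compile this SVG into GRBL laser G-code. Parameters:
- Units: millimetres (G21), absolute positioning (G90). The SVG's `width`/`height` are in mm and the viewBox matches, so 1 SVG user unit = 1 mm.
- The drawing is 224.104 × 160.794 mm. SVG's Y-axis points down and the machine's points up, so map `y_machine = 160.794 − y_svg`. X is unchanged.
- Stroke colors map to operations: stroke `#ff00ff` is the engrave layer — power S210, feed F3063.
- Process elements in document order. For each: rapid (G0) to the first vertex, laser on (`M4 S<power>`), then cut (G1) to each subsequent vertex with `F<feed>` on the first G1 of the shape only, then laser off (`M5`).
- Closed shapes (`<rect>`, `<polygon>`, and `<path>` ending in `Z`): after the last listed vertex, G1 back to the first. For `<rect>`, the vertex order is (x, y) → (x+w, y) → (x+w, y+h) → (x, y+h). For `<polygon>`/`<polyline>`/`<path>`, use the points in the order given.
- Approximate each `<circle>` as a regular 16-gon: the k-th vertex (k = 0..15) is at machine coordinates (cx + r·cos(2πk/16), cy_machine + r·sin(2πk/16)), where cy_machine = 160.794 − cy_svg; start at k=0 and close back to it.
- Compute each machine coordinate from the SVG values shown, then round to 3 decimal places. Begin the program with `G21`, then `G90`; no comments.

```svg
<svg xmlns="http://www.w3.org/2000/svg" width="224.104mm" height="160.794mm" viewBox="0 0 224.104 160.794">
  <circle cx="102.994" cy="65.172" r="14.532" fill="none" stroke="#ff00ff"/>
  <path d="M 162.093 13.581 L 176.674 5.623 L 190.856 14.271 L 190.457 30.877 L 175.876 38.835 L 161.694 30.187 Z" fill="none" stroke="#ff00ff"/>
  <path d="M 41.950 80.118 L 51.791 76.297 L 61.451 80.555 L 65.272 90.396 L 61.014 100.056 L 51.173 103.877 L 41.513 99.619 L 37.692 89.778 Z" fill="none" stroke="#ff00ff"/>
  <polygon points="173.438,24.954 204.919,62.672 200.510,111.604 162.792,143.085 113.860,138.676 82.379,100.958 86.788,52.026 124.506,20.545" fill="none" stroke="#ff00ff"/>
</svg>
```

G21
G90
G0 X117.526 Y95.622
M4 S210
G1 X116.420 Y101.183 F3063
G1 X113.270 Y105.898
G1 X108.555 Y109.048
G1 X102.994 Y110.154
G1 X97.433 Y109.048
G1 X92.718 Y105.898
G1 X89.568 Y101.183
G1 X88.462 Y95.622
G1 X89.568 Y90.061
G1 X92.718 Y85.346
G1 X97.433 Y82.196
G1 X102.994 Y81.090
G1 X108.555 Y82.196
G1 X113.270 Y85.346
G1 X116.420 Y90.061
G1 X117.526 Y95.622
M5
G0 X162.093 Y147.213
M4 S210
G1 X176.674 Y155.171 F3063
G1 X190.856 Y146.523
G1 X190.457 Y129.917
G1 X175.876 Y121.959
G1 X161.694 Y130.607
G1 X162.093 Y147.213
M5
G0 X41.950 Y80.676
M4 S210
G1 X51.791 Y84.497 F3063
G1 X61.451 Y80.239
G1 X65.272 Y70.398
G1 X61.014 Y60.738
G1 X51.173 Y56.917
G1 X41.513 Y61.175
G1 X37.692 Y71.016
G1 X41.950 Y80.676
M5
G0 X173.438 Y135.840
M4 S210
G1 X204.919 Y98.122 F3063
G1 X200.510 Y49.190
G1 X162.792 Y17.709
G1 X113.860 Y22.118
G1 X82.379 Y59.836
G1 X86.788 Y108.768
G1 X124.506 Y140.249
G1 X173.438 Y135.840
M5

Since the viewBox matches the mm dimensions, user units are millimetres directly. The only transform is the Y-flip y_m = 160.794 − y_svg.

Shape 1 is a circle drawn with `<circle>`. Its stroke #ff00ff means engrave at S210, F3063. After flipping Y the toolpath is (117.526,95.622) → (116.420,101.183) → (113.270,105.898) → (108.555,109.048) → (102.994,110.154) → (97.433,109.048) → (92.718,105.898) → (89.568,101.183) → (88.462,95.622) → (89.568,90.061) → (92.718,85.346) → (97.433,82.196) → (102.994,81.090) → (108.555,82.196) → (113.270,85.346) → (116.420,90.061) → (117.526,95.622), returning to the start.

Shape 2 is a regular polygon drawn with `<path>`. Its stroke #ff00ff means engrave at S210, F3063. After flipping Y the toolpath is (162.093,147.213) → (176.674,155.171) → (190.856,146.523) → (190.457,129.917) → (175.876,121.959) → (161.694,130.607) → (162.093,147.213), returning to the start.

Shape 3 is a regular polygon drawn with `<path>`. Its stroke #ff00ff means engrave at S210, F3063. After flipping Y the toolpath is (41.950,80.676) → (51.791,84.497) → (61.451,80.239) → (65.272,70.398) → (61.014,60.738) → (51.173,56.917) → (41.513,61.175) → (37.692,71.016) → (41.950,80.676), returning to the start.

Shape 4 is a regular polygon drawn with `<polygon>`. Its stroke #ff00ff means engrave at S210, F3063. After flipping Y the toolpath is (173.438,135.840) → (204.919,98.122) → (200.510,49.190) → (162.792,17.709) → (113.860,22.118) → (82.379,59.836) → (86.788,108.768) → (124.506,140.249) → (173.438,135.840), returning to the start.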